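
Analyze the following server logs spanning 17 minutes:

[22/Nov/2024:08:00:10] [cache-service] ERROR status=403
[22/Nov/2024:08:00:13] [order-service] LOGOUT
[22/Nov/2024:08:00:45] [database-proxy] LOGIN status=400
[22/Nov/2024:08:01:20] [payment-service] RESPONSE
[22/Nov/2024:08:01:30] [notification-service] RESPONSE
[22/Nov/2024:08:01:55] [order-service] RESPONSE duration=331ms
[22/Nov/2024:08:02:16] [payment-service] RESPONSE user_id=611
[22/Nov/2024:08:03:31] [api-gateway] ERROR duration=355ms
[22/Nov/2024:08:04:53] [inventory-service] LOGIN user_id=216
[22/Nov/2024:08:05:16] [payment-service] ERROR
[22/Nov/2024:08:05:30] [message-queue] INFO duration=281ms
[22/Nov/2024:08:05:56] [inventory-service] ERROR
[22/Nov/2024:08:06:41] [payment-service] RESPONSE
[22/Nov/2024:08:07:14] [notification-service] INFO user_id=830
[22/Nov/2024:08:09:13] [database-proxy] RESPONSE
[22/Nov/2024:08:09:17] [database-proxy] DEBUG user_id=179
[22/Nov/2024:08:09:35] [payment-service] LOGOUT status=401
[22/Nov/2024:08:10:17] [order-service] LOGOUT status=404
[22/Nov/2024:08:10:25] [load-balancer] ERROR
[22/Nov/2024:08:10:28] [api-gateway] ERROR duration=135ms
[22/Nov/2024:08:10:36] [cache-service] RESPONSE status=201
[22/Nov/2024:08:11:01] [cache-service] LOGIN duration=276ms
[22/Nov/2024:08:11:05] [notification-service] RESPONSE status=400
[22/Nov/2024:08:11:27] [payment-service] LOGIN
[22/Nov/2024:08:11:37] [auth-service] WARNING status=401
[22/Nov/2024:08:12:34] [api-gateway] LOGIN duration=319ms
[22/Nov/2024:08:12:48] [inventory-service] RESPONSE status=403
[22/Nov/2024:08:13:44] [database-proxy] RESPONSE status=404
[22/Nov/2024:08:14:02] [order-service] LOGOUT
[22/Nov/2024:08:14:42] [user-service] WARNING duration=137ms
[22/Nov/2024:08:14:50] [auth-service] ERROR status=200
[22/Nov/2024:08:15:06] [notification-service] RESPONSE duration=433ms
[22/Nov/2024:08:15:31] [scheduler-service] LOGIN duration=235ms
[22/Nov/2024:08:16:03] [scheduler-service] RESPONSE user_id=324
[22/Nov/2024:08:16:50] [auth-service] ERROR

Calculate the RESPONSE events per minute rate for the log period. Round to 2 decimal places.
0.71

To calculate the rate:

1. Count total RESPONSE events: 12
2. Total time period: 17 minutes
3. Rate = 12 / 17 = 0.71 events per minute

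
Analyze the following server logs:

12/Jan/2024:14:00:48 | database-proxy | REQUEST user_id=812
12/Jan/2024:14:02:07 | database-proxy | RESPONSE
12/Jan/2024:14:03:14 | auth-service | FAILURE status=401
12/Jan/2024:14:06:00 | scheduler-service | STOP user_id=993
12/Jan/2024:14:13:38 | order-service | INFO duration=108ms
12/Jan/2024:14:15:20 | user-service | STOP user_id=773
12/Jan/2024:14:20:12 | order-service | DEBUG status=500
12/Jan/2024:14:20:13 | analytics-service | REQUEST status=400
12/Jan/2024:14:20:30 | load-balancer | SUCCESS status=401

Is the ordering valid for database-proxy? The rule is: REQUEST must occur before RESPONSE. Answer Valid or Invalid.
Valid

To validate ordering:

1. Required order: REQUEST → RESPONSE
2. Rule: REQUEST must occur before RESPONSE
3. Check actual order of events for database-proxy
4. Result: Valid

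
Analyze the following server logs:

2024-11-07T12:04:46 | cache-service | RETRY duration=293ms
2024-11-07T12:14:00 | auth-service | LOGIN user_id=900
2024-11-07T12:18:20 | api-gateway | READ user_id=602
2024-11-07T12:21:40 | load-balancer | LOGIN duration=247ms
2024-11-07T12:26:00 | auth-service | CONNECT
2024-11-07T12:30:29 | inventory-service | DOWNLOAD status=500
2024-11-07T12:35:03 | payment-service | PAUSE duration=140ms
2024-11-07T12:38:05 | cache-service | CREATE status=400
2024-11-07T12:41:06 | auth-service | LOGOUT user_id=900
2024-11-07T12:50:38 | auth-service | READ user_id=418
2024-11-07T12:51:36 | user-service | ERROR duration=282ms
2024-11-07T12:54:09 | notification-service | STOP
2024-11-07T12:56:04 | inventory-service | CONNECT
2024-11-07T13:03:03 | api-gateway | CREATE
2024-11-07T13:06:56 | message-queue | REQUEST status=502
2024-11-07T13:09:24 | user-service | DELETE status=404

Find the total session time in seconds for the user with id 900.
1626

To calculate session duration:

1. Find LOGIN event for user_id=900: 2024-11-07T12:14:00
2. Find LOGOUT event for user_id=900: 2024-11-07T12:41:06
3. Session duration: 2024-11-07T12:41:06 - 2024-11-07T12:14:00 = 1626 seconds (27 minutes)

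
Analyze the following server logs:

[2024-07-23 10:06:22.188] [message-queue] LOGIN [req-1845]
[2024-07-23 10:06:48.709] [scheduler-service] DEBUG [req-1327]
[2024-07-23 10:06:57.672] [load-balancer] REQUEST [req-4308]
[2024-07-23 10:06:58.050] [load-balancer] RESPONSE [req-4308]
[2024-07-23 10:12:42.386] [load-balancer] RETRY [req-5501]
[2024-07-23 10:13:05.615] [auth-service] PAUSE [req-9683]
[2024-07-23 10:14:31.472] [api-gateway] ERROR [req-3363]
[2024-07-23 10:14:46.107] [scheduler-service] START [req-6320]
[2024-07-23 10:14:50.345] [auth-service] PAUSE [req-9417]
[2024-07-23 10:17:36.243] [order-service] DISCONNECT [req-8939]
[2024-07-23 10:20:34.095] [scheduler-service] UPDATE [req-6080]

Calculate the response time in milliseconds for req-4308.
378

To calculate latency:

1. Find REQUEST with id req-4308: 2024-07-23 10:06:57.672
2. Find RESPONSE with id req-4308: 2024-07-23 10:06:58.050
3. Latency: 2024-07-23 10:06:58.050 - 2024-07-23 10:06:57.672 = 378ms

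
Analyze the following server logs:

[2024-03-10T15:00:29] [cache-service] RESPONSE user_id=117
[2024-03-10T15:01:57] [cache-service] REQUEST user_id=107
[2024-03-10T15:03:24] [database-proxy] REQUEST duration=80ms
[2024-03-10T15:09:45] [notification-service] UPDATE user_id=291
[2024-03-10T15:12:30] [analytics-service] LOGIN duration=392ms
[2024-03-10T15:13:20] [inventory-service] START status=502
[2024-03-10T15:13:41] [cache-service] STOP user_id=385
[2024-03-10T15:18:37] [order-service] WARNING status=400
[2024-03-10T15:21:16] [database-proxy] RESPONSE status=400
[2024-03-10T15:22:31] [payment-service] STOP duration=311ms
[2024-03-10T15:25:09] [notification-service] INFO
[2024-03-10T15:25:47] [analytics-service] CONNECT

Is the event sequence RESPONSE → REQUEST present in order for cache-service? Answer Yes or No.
Yes

To verify sequence order:

1. Find all events in sequence RESPONSE → REQUEST for cache-service
2. Extract their timestamps
3. Check if timestamps are in ascending order
4. Result: Yes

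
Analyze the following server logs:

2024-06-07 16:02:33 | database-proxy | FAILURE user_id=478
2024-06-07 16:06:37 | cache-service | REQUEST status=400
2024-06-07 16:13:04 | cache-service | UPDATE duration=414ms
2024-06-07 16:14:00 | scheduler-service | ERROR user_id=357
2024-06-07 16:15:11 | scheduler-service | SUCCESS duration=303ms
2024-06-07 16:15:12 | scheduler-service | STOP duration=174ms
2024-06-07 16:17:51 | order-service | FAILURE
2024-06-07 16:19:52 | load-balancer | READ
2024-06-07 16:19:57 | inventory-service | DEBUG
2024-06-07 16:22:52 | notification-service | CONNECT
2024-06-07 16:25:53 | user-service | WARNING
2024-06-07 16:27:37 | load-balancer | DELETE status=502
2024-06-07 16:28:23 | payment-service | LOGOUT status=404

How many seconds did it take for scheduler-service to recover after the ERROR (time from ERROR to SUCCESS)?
71

To calculate recovery time:

1. Find ERROR event for scheduler-service: 2024-06-07 16:14:00
2. Find next SUCCESS event for scheduler-service: 2024-06-07 16:15:11
3. Recovery time: 2024-06-07 16:15:11 - 2024-06-07 16:14:00 = 71 seconds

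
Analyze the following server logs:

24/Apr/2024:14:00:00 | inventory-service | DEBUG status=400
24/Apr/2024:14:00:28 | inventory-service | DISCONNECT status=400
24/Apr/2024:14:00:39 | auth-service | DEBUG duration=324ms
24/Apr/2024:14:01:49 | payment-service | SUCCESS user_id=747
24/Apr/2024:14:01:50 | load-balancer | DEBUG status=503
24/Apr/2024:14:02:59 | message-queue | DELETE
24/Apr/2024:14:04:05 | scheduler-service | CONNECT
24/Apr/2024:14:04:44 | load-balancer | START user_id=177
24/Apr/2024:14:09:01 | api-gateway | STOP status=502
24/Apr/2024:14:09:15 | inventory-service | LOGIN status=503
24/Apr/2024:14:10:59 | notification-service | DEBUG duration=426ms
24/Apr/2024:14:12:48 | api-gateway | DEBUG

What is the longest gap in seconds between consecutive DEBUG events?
549

To find the longest gap:

1. Extract all DEBUG events in chronological order
2. Calculate time differences between consecutive events
3. Find the maximum difference
4. Longest gap: 549 seconds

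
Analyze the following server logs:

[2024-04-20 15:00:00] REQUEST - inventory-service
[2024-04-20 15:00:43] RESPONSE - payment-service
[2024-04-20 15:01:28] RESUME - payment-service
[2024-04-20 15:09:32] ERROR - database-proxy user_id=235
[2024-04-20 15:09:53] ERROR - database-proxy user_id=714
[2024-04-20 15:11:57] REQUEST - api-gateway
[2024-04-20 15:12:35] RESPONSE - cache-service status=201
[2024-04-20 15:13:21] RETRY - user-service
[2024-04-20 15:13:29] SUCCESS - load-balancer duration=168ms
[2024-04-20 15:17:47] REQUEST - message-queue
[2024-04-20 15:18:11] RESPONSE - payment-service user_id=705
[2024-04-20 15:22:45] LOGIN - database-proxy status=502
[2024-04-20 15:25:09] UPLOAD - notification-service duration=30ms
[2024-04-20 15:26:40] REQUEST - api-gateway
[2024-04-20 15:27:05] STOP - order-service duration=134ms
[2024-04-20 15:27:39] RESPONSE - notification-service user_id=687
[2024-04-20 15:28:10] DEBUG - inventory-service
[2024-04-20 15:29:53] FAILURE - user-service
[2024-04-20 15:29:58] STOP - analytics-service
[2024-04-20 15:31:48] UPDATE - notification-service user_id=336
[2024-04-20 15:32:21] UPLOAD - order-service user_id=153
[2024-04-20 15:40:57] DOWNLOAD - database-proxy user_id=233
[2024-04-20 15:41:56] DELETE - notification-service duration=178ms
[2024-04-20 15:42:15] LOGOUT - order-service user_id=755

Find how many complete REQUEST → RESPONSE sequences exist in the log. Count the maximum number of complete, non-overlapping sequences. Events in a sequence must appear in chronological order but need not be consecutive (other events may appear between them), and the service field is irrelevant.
4

To count sequences:

1. Look for pattern: REQUEST → RESPONSE
2. Greedily scan the log in chronological order, matching each sequence element in turn (ignoring service)
3. Each time the full pattern completes, increment the count and restart matching from the next event
4. Complete non-overlapping sequences found: 4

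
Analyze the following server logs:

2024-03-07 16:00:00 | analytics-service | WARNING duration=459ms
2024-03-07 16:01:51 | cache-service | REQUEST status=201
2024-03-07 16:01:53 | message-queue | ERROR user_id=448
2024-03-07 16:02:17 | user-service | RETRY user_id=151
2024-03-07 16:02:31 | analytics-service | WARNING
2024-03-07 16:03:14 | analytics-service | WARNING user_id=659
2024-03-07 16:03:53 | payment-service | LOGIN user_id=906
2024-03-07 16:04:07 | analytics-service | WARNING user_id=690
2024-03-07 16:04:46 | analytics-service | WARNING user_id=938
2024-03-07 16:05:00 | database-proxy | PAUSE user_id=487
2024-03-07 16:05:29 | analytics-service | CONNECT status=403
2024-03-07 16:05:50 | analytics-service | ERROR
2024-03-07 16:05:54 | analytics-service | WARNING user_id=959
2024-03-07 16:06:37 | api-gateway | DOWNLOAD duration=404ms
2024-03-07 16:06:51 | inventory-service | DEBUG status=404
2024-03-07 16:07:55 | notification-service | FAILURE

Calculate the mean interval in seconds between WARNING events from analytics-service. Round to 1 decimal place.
70.8

To calculate average interval:

1. Find all WARNING events for analytics-service in order
2. Calculate time gaps between consecutive events
3. Compute mean of gaps: 354 / 5 = 70.8 seconds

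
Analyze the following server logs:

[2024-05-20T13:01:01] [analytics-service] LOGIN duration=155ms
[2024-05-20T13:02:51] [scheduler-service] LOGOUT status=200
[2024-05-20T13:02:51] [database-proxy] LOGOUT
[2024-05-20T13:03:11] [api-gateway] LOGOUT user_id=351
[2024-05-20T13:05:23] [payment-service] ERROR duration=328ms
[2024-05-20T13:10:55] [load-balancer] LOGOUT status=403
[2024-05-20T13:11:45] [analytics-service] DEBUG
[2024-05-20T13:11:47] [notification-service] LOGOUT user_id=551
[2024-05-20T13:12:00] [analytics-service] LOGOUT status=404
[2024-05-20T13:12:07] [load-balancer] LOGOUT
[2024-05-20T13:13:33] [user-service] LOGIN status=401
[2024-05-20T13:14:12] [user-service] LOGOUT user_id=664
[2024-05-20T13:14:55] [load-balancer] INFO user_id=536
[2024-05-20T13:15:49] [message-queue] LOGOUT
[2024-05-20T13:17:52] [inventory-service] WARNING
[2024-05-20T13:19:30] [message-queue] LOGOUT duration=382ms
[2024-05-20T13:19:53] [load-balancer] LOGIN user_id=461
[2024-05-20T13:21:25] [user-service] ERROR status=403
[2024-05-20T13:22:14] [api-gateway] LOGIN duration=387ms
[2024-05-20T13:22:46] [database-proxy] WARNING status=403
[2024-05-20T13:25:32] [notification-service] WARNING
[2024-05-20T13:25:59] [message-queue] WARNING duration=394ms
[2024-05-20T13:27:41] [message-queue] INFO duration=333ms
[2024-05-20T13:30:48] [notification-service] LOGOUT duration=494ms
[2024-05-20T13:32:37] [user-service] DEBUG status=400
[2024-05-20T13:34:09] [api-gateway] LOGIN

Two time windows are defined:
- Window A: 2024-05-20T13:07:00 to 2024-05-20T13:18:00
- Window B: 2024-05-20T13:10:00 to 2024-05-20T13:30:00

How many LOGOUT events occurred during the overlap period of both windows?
6

To find overlap events:

1. Window A: 2024-05-20T13:07:00 to 2024-05-20T13:18:00
2. Window B: 2024-05-20T13:10:00 to 2024-05-20T13:30:00
3. Overlap period: 2024-05-20T13:10:00 to 2024-05-20T13:18:00
4. Count LOGOUT events in overlap: 6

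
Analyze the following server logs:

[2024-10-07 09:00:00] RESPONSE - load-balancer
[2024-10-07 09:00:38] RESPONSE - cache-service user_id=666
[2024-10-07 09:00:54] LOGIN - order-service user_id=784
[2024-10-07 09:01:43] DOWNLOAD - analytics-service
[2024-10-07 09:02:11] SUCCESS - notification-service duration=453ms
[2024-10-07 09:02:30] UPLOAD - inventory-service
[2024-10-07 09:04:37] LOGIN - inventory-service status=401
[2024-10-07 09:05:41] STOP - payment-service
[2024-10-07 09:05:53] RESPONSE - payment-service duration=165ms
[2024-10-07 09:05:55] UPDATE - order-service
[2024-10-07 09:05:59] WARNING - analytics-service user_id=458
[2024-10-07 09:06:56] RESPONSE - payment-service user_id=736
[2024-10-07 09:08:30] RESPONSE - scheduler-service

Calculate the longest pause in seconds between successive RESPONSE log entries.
315

To find the longest gap:

1. Extract all RESPONSE events in chronological order
2. Calculate time differences between consecutive events
3. Find the maximum difference
4. Longest gap: 315 seconds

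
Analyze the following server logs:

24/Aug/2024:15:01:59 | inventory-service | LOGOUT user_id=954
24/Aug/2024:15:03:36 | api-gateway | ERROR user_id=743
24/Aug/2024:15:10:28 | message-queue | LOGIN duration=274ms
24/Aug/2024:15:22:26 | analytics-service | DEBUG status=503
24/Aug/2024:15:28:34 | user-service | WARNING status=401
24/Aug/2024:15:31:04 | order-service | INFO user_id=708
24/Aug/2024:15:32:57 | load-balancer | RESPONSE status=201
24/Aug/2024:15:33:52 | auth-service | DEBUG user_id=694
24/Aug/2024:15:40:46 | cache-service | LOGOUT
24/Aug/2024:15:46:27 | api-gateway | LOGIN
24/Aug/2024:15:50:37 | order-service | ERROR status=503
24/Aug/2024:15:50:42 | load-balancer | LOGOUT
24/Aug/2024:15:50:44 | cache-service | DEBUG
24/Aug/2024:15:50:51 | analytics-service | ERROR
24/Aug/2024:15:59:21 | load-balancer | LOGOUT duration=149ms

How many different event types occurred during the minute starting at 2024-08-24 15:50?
3

To count unique event types:

1. Filter events in the minute starting at 2024-08-24 15:50
2. Extract event types from matching entries
3. Count unique types: 3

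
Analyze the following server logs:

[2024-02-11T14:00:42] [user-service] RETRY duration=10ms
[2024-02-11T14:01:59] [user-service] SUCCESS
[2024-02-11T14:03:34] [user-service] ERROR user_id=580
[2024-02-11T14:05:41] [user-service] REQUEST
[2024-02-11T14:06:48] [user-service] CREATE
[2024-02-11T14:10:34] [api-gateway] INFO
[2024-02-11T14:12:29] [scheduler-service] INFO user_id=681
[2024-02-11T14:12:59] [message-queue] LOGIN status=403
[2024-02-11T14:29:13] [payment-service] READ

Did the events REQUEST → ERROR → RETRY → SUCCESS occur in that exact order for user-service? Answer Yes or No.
No

To verify sequence order:

1. Find all events in sequence REQUEST → ERROR → RETRY → SUCCESS for user-service
2. Extract their timestamps
3. Check if timestamps are in ascending order
4. Result: No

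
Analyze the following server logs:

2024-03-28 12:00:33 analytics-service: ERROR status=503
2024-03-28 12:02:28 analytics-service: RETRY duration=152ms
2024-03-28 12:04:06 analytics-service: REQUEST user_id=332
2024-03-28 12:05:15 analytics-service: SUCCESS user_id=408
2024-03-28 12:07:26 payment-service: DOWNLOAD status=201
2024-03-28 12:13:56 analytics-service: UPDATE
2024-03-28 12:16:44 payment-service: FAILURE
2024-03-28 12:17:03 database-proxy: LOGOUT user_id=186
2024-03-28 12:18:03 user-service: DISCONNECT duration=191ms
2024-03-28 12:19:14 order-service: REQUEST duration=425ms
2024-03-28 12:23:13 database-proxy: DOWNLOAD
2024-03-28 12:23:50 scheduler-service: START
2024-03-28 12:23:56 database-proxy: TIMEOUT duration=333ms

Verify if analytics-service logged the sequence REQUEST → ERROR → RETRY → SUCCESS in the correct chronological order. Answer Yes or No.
No

To verify sequence order:

1. Find all events in sequence REQUEST → ERROR → RETRY → SUCCESS for analytics-service
2. Extract their timestamps
3. Check if timestamps are in ascending order
4. Result: No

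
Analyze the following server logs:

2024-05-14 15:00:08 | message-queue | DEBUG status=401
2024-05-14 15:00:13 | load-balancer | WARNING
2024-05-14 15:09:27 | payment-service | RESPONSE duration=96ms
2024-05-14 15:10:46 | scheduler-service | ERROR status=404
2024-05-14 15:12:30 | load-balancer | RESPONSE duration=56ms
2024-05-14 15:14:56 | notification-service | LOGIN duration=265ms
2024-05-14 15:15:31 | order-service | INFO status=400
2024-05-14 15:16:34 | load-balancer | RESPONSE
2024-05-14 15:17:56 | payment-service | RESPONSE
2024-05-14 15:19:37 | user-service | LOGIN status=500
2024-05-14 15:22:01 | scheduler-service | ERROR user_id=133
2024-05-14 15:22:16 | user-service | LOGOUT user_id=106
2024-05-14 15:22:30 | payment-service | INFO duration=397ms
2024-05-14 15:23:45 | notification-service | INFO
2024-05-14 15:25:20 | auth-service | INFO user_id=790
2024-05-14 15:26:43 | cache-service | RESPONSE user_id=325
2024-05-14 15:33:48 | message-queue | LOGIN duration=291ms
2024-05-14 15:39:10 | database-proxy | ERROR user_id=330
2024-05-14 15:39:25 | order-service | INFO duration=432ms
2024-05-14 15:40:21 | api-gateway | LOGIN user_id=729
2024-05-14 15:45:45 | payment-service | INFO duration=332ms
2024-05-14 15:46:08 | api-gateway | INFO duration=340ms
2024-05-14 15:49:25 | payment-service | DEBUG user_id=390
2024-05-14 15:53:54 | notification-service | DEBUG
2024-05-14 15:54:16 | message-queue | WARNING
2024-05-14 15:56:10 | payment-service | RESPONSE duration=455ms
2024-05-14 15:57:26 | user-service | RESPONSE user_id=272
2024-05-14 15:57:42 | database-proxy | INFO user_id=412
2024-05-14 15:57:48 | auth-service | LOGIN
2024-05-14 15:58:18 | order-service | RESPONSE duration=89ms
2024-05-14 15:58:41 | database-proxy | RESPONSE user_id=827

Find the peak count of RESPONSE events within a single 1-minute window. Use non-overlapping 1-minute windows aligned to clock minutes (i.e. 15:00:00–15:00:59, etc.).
2

To find the burst window:

1. Divide the log period into non-overlapping 1-minute windows starting at 15:00
2. Count RESPONSE events in each window
3. Find the window with maximum count
4. Maximum events in a window: 2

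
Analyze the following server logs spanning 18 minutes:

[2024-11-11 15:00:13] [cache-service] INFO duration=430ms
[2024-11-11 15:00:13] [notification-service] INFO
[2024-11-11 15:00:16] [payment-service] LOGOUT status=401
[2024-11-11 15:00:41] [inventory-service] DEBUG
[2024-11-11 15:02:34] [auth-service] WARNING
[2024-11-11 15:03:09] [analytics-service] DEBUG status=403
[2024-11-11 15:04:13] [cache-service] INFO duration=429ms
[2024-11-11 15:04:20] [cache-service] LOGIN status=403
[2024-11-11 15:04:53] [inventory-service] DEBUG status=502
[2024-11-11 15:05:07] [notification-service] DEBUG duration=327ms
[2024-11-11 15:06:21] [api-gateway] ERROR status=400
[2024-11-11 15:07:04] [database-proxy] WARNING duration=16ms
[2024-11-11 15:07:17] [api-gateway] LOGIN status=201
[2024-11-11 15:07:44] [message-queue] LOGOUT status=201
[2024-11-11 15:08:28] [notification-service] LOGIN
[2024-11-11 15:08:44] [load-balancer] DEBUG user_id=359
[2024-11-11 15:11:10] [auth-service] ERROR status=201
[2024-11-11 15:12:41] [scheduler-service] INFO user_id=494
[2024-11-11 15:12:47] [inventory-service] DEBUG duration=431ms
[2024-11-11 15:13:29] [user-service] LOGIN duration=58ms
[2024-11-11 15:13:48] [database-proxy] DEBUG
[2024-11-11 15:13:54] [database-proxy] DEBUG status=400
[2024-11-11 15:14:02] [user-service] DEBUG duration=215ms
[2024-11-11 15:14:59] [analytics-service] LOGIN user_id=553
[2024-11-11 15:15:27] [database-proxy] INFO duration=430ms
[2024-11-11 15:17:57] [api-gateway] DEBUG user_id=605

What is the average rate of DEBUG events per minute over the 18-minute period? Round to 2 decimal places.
0.56

To calculate the rate:

1. Count total DEBUG events: 10
2. Total time period: 18 minutes
3. Rate = 10 / 18 = 0.56 events per minute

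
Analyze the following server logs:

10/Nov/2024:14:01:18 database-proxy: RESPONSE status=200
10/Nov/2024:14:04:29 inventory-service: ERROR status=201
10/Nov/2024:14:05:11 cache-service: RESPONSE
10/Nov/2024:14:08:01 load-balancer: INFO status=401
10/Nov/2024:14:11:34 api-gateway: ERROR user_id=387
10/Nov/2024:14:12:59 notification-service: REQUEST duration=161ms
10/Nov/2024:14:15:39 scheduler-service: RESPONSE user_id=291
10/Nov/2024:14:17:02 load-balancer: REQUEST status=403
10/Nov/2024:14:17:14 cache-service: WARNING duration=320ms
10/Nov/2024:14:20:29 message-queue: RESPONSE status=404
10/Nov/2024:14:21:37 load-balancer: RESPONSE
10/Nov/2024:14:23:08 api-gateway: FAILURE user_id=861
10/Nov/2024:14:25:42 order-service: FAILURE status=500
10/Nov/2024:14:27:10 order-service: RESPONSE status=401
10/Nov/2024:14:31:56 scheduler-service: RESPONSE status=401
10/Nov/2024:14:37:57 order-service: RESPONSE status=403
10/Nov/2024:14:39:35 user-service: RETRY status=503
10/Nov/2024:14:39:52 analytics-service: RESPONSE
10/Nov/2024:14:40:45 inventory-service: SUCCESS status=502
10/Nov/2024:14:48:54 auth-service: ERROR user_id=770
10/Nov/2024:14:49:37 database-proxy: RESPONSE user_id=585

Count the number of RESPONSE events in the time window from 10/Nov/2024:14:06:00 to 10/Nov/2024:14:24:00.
3

To count events in the time window:

1. Window boundaries: 10/Nov/2024:14:06:00 to 10/Nov/2024:14:24:00
2. Filter for RESPONSE events within this window
3. Count matching events: 3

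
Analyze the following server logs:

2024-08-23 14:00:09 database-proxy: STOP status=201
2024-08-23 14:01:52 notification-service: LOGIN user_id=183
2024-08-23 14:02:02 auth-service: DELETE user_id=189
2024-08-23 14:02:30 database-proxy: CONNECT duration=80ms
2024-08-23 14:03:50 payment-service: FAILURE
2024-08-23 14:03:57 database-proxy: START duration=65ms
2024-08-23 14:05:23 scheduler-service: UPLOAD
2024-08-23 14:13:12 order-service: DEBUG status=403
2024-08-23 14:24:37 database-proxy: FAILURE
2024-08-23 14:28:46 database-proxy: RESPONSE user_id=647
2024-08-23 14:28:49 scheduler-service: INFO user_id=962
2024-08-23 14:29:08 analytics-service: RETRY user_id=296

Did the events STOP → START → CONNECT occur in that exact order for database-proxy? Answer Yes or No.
No

To verify sequence order:

1. Find all events in sequence STOP → START → CONNECT for database-proxy
2. Extract their timestamps
3. Check if timestamps are in ascending order
4. Result: No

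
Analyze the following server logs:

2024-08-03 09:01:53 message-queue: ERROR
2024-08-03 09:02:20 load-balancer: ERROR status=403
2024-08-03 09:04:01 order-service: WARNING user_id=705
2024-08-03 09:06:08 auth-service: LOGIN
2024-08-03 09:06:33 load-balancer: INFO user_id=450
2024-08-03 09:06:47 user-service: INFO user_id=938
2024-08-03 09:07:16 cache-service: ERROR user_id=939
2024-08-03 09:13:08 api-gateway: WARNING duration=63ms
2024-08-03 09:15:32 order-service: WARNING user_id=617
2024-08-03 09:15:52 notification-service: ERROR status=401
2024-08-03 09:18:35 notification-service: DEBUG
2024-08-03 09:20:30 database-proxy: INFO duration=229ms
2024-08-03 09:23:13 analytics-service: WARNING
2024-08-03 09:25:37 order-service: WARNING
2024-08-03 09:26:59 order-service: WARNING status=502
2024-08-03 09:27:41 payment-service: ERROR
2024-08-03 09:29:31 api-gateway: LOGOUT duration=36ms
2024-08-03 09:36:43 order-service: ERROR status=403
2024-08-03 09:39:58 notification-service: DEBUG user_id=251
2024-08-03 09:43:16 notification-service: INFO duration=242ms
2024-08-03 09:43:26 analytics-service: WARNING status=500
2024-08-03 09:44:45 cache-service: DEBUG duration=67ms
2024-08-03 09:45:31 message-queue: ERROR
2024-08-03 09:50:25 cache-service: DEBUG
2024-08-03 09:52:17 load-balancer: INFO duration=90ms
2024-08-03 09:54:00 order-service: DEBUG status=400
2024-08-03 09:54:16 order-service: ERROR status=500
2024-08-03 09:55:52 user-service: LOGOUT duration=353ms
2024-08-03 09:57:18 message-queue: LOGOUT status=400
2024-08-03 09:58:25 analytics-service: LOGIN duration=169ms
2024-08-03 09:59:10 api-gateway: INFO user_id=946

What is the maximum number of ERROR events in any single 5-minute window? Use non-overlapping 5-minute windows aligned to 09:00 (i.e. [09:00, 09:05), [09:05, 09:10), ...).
2

To find the burst window:

1. Divide the log period into non-overlapping 5-minute windows starting at 09:00
2. Count ERROR events in each window
3. Find the window with maximum count
4. Maximum events in a window: 2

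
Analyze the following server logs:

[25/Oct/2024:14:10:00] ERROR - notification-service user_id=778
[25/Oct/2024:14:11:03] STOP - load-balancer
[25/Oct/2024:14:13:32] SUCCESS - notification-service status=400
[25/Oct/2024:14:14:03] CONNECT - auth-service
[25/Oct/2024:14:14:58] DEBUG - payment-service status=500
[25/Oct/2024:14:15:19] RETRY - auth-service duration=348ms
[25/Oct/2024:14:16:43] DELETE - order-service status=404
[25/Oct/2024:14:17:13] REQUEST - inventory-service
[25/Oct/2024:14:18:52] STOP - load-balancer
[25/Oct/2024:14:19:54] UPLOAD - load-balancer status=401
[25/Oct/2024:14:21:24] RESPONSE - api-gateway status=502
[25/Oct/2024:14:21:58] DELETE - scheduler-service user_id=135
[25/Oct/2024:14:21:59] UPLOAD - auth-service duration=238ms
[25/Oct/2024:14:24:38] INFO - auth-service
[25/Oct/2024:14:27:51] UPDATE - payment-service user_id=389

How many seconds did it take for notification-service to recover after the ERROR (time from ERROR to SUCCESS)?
212

To calculate recovery time:

1. Find ERROR event for notification-service: 25/Oct/2024:14:10:00
2. Find next SUCCESS event for notification-service: 25/Oct/2024:14:13:32
3. Recovery time: 25/Oct/2024:14:13:32 - 25/Oct/2024:14:10:00 = 212 seconds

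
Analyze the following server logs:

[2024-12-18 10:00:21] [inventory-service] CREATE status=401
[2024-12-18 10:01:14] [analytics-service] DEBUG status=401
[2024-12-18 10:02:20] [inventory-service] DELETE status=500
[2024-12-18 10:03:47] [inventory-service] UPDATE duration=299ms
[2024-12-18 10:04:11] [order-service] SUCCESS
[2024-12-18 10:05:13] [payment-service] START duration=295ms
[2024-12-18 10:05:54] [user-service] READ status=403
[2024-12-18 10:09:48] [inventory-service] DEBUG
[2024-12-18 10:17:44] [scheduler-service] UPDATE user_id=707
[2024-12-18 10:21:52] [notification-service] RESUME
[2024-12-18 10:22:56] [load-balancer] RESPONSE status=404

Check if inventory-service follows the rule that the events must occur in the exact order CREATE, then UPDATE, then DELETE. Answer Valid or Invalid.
Invalid

To validate ordering:

1. Required order: CREATE → UPDATE → DELETE
2. Rule: the events must occur in the exact order CREATE, then UPDATE, then DELETE
3. Check actual order of events for inventory-service
4. Result: Invalid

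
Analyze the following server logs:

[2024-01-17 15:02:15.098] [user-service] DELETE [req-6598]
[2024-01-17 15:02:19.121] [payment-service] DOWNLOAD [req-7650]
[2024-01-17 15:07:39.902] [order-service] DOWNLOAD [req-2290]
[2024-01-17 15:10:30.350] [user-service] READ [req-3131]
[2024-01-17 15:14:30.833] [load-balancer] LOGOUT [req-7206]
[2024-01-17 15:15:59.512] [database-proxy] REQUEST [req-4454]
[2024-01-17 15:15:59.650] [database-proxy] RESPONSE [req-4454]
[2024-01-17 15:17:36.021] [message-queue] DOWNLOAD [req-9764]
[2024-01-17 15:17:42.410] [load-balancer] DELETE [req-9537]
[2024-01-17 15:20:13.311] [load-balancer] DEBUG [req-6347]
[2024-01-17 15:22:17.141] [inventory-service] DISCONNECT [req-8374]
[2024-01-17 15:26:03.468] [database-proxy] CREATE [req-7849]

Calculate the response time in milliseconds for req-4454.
138

To calculate latency:

1. Find REQUEST with id req-4454: 2024-01-17 15:15:59.512
2. Find RESPONSE with id req-4454: 2024-01-17 15:15:59.650
3. Latency: 2024-01-17 15:15:59.650 - 2024-01-17 15:15:59.512 = 138ms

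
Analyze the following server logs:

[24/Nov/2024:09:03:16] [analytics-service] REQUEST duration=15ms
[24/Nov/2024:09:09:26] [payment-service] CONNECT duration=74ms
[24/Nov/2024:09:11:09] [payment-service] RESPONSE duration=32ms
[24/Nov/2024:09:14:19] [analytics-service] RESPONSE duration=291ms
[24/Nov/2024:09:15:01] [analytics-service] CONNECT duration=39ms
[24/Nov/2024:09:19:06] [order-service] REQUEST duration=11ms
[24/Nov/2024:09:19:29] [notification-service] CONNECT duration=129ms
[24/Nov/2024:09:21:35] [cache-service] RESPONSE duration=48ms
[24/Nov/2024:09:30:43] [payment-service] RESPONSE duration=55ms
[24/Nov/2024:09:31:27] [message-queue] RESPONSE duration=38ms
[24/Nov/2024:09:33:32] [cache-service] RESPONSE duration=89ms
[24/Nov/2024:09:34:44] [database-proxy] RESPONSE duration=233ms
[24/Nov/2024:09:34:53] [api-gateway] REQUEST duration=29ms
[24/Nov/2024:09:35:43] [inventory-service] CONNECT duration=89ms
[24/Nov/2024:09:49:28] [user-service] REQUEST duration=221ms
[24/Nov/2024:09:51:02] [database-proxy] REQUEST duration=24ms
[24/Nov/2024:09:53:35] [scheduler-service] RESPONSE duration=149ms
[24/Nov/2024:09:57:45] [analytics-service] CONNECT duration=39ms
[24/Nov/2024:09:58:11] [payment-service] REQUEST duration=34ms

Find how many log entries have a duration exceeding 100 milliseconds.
5

To count timeouts:

1. Threshold: 100ms
2. Extract duration from each log entry
3. Count entries where duration > 100
4. Timeout count: 5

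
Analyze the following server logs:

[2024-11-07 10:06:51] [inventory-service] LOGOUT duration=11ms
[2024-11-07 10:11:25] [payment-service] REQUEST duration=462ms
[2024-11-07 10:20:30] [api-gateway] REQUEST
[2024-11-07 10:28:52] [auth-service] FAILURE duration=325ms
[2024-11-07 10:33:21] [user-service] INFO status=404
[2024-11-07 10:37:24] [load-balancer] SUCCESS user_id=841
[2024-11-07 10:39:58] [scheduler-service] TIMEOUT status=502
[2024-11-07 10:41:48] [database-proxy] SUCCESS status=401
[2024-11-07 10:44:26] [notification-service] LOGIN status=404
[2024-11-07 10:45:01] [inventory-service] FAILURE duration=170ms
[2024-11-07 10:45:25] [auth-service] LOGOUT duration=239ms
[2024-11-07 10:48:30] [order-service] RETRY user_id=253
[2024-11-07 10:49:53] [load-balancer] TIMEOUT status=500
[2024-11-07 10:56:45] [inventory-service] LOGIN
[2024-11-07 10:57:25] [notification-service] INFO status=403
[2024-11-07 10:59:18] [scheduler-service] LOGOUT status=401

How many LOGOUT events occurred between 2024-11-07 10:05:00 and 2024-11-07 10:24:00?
1

To count events in the time window:

1. Window boundaries: 2024-11-07 10:05:00 to 2024-11-07 10:24:00
2. Filter for LOGOUT events within this window
3. Count matching events: 1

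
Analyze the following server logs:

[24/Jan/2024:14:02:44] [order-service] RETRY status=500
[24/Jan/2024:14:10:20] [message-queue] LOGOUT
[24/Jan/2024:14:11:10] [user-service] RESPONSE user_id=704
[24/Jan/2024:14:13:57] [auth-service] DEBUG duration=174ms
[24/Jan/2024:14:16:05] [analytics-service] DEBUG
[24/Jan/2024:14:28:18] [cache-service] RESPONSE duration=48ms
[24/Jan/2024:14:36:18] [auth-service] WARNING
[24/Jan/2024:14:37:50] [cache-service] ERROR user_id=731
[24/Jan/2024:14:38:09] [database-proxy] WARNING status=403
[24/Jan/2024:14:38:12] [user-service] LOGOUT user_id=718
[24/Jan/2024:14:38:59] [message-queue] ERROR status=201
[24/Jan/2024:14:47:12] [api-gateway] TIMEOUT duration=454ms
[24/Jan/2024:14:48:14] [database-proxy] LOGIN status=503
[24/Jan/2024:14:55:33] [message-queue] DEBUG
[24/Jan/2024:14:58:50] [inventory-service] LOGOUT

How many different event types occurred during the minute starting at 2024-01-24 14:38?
3

To count unique event types:

1. Filter events in the minute starting at 2024-01-24 14:38
2. Extract event types from matching entries
3. Count unique types: 3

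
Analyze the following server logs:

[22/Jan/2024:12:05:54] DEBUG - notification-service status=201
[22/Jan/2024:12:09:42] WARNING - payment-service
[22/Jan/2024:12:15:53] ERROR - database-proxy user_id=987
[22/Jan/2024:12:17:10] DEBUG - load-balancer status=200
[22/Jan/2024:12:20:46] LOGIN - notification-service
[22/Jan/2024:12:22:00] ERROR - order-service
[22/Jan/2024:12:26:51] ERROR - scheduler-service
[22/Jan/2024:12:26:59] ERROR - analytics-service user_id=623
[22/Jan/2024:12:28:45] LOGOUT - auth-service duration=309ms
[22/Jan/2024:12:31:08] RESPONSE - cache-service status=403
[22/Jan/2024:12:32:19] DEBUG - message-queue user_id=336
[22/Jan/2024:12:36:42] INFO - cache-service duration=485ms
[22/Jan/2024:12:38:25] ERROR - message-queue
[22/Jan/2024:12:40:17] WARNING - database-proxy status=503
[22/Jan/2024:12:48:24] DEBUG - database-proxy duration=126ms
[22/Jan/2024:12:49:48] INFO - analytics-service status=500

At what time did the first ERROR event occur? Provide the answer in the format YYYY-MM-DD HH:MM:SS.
2024-01-22 12:15:53

To find the first event:

1. Filter for all ERROR events
2. Sort by timestamp
3. Select the first one
4. Timestamp: 2024-01-22 12:15:53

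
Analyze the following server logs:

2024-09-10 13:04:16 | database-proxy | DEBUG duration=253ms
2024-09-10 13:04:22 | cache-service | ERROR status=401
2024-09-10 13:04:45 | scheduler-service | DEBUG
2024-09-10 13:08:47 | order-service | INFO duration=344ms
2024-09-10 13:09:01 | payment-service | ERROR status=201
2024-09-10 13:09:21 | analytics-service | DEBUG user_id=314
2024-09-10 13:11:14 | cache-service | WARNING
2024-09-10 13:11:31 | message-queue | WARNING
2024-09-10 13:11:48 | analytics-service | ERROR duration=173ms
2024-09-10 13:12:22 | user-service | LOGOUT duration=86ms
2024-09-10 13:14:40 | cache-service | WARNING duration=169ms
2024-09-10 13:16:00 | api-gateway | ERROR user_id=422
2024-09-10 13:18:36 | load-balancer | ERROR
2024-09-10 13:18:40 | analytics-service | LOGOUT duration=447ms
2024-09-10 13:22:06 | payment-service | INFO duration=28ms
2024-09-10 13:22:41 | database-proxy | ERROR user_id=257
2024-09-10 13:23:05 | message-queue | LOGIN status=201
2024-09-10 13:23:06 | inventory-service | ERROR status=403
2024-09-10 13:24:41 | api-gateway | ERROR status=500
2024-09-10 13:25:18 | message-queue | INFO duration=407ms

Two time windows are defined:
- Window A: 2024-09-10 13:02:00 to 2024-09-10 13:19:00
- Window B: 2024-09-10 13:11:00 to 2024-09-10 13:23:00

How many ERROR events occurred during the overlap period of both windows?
3

To find overlap events:

1. Window A: 2024-09-10 13:02:00 to 2024-09-10 13:19:00
2. Window B: 2024-09-10 13:11:00 to 2024-09-10 13:23:00
3. Overlap period: 2024-09-10 13:11:00 to 2024-09-10 13:19:00
4. Count ERROR events in overlap: 3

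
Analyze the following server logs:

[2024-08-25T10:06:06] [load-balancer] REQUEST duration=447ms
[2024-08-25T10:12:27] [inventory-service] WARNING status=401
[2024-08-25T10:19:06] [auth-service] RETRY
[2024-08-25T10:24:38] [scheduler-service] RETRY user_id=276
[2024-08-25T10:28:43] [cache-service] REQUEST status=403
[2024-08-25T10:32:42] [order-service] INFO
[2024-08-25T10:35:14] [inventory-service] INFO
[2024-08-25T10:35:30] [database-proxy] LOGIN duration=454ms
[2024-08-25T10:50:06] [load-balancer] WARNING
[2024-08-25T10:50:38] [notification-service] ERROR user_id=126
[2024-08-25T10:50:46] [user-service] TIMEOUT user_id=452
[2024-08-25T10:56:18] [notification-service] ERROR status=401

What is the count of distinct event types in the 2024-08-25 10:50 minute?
3

To count unique event types:

1. Filter events in the minute starting at 2024-08-25 10:50
2. Extract event types from matching entries
3. Count unique types: 3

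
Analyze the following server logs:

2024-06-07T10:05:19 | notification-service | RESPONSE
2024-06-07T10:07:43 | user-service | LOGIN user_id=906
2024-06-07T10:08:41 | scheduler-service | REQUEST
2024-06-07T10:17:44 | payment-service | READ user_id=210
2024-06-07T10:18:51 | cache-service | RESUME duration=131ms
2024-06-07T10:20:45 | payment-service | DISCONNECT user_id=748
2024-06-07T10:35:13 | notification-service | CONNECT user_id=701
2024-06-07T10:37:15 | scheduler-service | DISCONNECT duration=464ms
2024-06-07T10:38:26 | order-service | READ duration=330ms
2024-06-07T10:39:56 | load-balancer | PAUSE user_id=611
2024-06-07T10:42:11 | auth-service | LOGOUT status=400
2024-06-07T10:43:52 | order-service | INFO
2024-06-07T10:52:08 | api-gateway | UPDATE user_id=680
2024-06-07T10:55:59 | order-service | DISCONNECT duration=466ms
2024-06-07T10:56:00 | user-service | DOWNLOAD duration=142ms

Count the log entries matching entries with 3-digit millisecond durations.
5

To find matching entries:

1. Pattern to match: entries with 3-digit millisecond durations
2. Scan each log entry for the pattern
3. Count matches: 5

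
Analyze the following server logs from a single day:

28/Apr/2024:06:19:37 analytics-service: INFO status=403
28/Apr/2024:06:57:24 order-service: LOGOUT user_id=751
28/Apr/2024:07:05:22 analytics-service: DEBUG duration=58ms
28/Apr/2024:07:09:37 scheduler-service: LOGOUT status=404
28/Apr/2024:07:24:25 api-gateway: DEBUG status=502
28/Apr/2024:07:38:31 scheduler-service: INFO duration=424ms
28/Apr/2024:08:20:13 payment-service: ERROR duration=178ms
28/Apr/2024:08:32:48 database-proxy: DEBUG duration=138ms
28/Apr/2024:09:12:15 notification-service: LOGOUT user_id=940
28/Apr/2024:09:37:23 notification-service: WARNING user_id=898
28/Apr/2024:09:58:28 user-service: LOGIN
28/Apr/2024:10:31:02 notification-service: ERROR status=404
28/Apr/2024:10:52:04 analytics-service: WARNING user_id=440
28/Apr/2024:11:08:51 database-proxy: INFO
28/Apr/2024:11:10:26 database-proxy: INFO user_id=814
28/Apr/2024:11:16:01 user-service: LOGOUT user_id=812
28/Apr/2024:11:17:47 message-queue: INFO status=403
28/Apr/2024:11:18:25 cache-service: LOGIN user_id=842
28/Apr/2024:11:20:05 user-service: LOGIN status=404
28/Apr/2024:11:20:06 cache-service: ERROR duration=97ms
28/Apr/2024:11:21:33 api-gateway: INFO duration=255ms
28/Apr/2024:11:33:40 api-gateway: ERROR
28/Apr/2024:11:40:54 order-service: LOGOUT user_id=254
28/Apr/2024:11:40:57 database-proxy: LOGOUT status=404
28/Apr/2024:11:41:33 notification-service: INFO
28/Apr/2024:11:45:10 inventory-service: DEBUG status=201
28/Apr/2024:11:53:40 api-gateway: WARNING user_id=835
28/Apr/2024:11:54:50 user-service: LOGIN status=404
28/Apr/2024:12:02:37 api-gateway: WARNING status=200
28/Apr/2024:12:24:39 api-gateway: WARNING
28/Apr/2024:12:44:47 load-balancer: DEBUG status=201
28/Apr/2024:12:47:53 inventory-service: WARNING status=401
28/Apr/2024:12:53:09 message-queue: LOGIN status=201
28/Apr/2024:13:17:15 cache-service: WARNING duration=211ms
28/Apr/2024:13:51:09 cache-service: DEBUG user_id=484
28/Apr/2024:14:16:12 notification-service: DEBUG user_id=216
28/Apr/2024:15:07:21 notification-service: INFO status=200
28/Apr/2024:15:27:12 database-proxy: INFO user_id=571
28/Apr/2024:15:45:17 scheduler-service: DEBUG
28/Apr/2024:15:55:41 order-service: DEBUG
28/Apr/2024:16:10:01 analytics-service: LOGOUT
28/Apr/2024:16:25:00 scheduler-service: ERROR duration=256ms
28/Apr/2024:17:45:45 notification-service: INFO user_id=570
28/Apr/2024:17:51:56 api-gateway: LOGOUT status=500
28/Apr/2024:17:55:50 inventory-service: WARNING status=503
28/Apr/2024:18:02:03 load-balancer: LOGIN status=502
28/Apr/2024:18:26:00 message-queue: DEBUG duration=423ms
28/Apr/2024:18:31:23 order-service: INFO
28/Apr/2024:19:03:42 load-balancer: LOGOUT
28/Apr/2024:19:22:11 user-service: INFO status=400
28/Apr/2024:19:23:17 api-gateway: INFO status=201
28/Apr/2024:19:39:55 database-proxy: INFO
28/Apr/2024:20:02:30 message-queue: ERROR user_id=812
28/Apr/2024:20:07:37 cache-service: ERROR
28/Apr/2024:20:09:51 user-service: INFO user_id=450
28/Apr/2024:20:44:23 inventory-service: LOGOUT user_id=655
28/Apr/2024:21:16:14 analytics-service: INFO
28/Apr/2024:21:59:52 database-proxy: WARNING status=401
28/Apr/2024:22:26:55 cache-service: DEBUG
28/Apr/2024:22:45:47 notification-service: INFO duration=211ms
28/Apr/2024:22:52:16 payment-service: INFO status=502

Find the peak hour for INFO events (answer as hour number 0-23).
11

To find the peak hour:

1. Group all INFO events by hour
2. Count events in each hour
3. Find hour with maximum count
4. Peak hour: 11 (with 5 events)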